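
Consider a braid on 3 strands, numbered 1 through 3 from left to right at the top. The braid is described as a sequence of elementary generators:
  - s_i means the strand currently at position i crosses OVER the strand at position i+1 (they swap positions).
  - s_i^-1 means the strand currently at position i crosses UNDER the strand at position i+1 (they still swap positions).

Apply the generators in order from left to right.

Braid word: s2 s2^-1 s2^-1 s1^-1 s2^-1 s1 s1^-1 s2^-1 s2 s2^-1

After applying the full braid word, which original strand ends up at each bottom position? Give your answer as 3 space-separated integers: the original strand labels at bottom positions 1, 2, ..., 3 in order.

Answer: 3 1 2

Derivation:
Gen 1 (s2): strand 2 crosses over strand 3. Perm now: [1 3 2]
Gen 2 (s2^-1): strand 3 crosses under strand 2. Perm now: [1 2 3]
Gen 3 (s2^-1): strand 2 crosses under strand 3. Perm now: [1 3 2]
Gen 4 (s1^-1): strand 1 crosses under strand 3. Perm now: [3 1 2]
Gen 5 (s2^-1): strand 1 crosses under strand 2. Perm now: [3 2 1]
Gen 6 (s1): strand 3 crosses over strand 2. Perm now: [2 3 1]
Gen 7 (s1^-1): strand 2 crosses under strand 3. Perm now: [3 2 1]
Gen 8 (s2^-1): strand 2 crosses under strand 1. Perm now: [3 1 2]
Gen 9 (s2): strand 1 crosses over strand 2. Perm now: [3 2 1]
Gen 10 (s2^-1): strand 2 crosses under strand 1. Perm now: [3 1 2]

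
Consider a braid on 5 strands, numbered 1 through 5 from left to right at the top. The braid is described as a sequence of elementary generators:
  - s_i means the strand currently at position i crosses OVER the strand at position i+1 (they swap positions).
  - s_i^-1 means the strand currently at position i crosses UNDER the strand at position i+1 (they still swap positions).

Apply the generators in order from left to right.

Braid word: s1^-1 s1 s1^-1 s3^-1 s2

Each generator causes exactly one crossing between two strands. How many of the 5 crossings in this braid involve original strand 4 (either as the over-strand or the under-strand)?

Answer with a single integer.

Answer: 2

Derivation:
Gen 1: crossing 1x2. Involves strand 4? no. Count so far: 0
Gen 2: crossing 2x1. Involves strand 4? no. Count so far: 0
Gen 3: crossing 1x2. Involves strand 4? no. Count so far: 0
Gen 4: crossing 3x4. Involves strand 4? yes. Count so far: 1
Gen 5: crossing 1x4. Involves strand 4? yes. Count so far: 2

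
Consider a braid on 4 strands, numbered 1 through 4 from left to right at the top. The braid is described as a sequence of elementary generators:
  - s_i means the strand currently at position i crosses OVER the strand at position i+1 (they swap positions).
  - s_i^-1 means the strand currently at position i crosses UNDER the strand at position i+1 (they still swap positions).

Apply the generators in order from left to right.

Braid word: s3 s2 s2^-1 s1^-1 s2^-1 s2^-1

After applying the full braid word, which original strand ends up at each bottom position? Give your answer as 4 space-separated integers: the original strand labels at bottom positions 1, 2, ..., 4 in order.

Answer: 2 1 4 3

Derivation:
Gen 1 (s3): strand 3 crosses over strand 4. Perm now: [1 2 4 3]
Gen 2 (s2): strand 2 crosses over strand 4. Perm now: [1 4 2 3]
Gen 3 (s2^-1): strand 4 crosses under strand 2. Perm now: [1 2 4 3]
Gen 4 (s1^-1): strand 1 crosses under strand 2. Perm now: [2 1 4 3]
Gen 5 (s2^-1): strand 1 crosses under strand 4. Perm now: [2 4 1 3]
Gen 6 (s2^-1): strand 4 crosses under strand 1. Perm now: [2 1 4 3]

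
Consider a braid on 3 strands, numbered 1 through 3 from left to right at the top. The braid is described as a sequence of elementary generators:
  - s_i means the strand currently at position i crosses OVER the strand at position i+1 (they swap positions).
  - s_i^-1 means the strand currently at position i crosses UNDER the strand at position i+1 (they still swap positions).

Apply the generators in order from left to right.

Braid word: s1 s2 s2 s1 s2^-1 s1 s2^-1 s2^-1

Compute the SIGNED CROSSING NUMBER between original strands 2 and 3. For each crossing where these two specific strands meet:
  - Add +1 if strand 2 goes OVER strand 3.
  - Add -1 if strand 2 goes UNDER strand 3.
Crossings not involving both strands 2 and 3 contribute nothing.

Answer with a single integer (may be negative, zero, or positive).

Gen 1: crossing 1x2. Both 2&3? no. Sum: 0
Gen 2: crossing 1x3. Both 2&3? no. Sum: 0
Gen 3: crossing 3x1. Both 2&3? no. Sum: 0
Gen 4: crossing 2x1. Both 2&3? no. Sum: 0
Gen 5: 2 under 3. Both 2&3? yes. Contrib: -1. Sum: -1
Gen 6: crossing 1x3. Both 2&3? no. Sum: -1
Gen 7: crossing 1x2. Both 2&3? no. Sum: -1
Gen 8: crossing 2x1. Both 2&3? no. Sum: -1

Answer: -1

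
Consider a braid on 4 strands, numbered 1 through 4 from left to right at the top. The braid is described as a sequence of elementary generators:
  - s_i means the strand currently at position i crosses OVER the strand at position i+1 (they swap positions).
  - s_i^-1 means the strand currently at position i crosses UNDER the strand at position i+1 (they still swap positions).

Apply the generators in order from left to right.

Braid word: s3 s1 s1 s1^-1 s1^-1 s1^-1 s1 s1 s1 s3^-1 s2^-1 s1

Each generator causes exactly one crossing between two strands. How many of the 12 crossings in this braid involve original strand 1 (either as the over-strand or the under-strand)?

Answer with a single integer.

Gen 1: crossing 3x4. Involves strand 1? no. Count so far: 0
Gen 2: crossing 1x2. Involves strand 1? yes. Count so far: 1
Gen 3: crossing 2x1. Involves strand 1? yes. Count so far: 2
Gen 4: crossing 1x2. Involves strand 1? yes. Count so far: 3
Gen 5: crossing 2x1. Involves strand 1? yes. Count so far: 4
Gen 6: crossing 1x2. Involves strand 1? yes. Count so far: 5
Gen 7: crossing 2x1. Involves strand 1? yes. Count so far: 6
Gen 8: crossing 1x2. Involves strand 1? yes. Count so far: 7
Gen 9: crossing 2x1. Involves strand 1? yes. Count so far: 8
Gen 10: crossing 4x3. Involves strand 1? no. Count so far: 8
Gen 11: crossing 2x3. Involves strand 1? no. Count so far: 8
Gen 12: crossing 1x3. Involves strand 1? yes. Count so far: 9

Answer: 9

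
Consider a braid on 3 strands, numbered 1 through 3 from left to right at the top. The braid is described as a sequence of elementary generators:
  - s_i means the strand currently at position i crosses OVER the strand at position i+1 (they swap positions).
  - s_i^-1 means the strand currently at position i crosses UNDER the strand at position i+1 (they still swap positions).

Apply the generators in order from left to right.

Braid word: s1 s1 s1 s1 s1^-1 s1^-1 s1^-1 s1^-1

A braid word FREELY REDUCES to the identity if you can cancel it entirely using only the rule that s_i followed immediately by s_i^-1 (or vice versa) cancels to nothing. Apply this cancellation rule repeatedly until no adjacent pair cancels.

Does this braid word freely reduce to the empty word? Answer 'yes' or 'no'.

Gen 1 (s1): push. Stack: [s1]
Gen 2 (s1): push. Stack: [s1 s1]
Gen 3 (s1): push. Stack: [s1 s1 s1]
Gen 4 (s1): push. Stack: [s1 s1 s1 s1]
Gen 5 (s1^-1): cancels prior s1. Stack: [s1 s1 s1]
Gen 6 (s1^-1): cancels prior s1. Stack: [s1 s1]
Gen 7 (s1^-1): cancels prior s1. Stack: [s1]
Gen 8 (s1^-1): cancels prior s1. Stack: []
Reduced word: (empty)

Answer: yes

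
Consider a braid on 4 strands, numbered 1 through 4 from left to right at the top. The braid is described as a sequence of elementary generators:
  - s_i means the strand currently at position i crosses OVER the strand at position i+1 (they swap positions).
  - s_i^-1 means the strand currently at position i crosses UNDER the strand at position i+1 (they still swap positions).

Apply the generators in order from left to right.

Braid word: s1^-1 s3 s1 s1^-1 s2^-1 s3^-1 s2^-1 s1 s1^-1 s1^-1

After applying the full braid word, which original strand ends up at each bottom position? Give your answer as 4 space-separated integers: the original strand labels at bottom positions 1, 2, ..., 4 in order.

Gen 1 (s1^-1): strand 1 crosses under strand 2. Perm now: [2 1 3 4]
Gen 2 (s3): strand 3 crosses over strand 4. Perm now: [2 1 4 3]
Gen 3 (s1): strand 2 crosses over strand 1. Perm now: [1 2 4 3]
Gen 4 (s1^-1): strand 1 crosses under strand 2. Perm now: [2 1 4 3]
Gen 5 (s2^-1): strand 1 crosses under strand 4. Perm now: [2 4 1 3]
Gen 6 (s3^-1): strand 1 crosses under strand 3. Perm now: [2 4 3 1]
Gen 7 (s2^-1): strand 4 crosses under strand 3. Perm now: [2 3 4 1]
Gen 8 (s1): strand 2 crosses over strand 3. Perm now: [3 2 4 1]
Gen 9 (s1^-1): strand 3 crosses under strand 2. Perm now: [2 3 4 1]
Gen 10 (s1^-1): strand 2 crosses under strand 3. Perm now: [3 2 4 1]

Answer: 3 2 4 1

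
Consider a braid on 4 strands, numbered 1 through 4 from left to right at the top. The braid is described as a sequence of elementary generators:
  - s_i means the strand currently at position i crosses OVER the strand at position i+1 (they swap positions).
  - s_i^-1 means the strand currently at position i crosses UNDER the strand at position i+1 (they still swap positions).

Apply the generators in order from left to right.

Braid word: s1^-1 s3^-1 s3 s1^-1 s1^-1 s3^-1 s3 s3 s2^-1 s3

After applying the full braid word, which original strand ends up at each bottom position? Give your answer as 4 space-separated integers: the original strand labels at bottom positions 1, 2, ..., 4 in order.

Answer: 2 4 3 1

Derivation:
Gen 1 (s1^-1): strand 1 crosses under strand 2. Perm now: [2 1 3 4]
Gen 2 (s3^-1): strand 3 crosses under strand 4. Perm now: [2 1 4 3]
Gen 3 (s3): strand 4 crosses over strand 3. Perm now: [2 1 3 4]
Gen 4 (s1^-1): strand 2 crosses under strand 1. Perm now: [1 2 3 4]
Gen 5 (s1^-1): strand 1 crosses under strand 2. Perm now: [2 1 3 4]
Gen 6 (s3^-1): strand 3 crosses under strand 4. Perm now: [2 1 4 3]
Gen 7 (s3): strand 4 crosses over strand 3. Perm now: [2 1 3 4]
Gen 8 (s3): strand 3 crosses over strand 4. Perm now: [2 1 4 3]
Gen 9 (s2^-1): strand 1 crosses under strand 4. Perm now: [2 4 1 3]
Gen 10 (s3): strand 1 crosses over strand 3. Perm now: [2 4 3 1]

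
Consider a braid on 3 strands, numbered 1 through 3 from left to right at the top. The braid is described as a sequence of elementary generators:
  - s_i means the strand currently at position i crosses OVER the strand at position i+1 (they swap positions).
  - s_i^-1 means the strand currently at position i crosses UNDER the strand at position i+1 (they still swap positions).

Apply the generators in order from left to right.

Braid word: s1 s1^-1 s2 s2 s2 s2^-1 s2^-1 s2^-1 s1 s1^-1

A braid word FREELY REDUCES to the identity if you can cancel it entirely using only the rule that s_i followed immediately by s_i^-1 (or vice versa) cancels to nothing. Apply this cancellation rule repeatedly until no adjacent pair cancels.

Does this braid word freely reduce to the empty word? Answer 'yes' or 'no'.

Answer: yes

Derivation:
Gen 1 (s1): push. Stack: [s1]
Gen 2 (s1^-1): cancels prior s1. Stack: []
Gen 3 (s2): push. Stack: [s2]
Gen 4 (s2): push. Stack: [s2 s2]
Gen 5 (s2): push. Stack: [s2 s2 s2]
Gen 6 (s2^-1): cancels prior s2. Stack: [s2 s2]
Gen 7 (s2^-1): cancels prior s2. Stack: [s2]
Gen 8 (s2^-1): cancels prior s2. Stack: []
Gen 9 (s1): push. Stack: [s1]
Gen 10 (s1^-1): cancels prior s1. Stack: []
Reduced word: (empty)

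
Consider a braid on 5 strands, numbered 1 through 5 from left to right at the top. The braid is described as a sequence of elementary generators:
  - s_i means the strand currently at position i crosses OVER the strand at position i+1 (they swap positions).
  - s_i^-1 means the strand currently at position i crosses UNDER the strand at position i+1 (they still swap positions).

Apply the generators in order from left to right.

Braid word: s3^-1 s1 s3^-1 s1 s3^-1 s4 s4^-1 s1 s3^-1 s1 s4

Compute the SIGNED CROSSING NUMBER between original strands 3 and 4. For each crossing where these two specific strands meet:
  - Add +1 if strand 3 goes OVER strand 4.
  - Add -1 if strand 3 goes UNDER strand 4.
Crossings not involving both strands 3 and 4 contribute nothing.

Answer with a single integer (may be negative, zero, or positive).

Gen 1: 3 under 4. Both 3&4? yes. Contrib: -1. Sum: -1
Gen 2: crossing 1x2. Both 3&4? no. Sum: -1
Gen 3: 4 under 3. Both 3&4? yes. Contrib: +1. Sum: 0
Gen 4: crossing 2x1. Both 3&4? no. Sum: 0
Gen 5: 3 under 4. Both 3&4? yes. Contrib: -1. Sum: -1
Gen 6: crossing 3x5. Both 3&4? no. Sum: -1
Gen 7: crossing 5x3. Both 3&4? no. Sum: -1
Gen 8: crossing 1x2. Both 3&4? no. Sum: -1
Gen 9: 4 under 3. Both 3&4? yes. Contrib: +1. Sum: 0
Gen 10: crossing 2x1. Both 3&4? no. Sum: 0
Gen 11: crossing 4x5. Both 3&4? no. Sum: 0

Answer: 0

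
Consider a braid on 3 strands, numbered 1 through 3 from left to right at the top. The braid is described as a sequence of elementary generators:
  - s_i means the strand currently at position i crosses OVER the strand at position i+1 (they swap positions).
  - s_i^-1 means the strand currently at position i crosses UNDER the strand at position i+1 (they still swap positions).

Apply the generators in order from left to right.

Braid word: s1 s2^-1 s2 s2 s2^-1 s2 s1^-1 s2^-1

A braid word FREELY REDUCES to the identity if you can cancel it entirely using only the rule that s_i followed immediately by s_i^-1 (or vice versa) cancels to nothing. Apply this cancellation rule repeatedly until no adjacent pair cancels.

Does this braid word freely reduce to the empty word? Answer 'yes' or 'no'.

Gen 1 (s1): push. Stack: [s1]
Gen 2 (s2^-1): push. Stack: [s1 s2^-1]
Gen 3 (s2): cancels prior s2^-1. Stack: [s1]
Gen 4 (s2): push. Stack: [s1 s2]
Gen 5 (s2^-1): cancels prior s2. Stack: [s1]
Gen 6 (s2): push. Stack: [s1 s2]
Gen 7 (s1^-1): push. Stack: [s1 s2 s1^-1]
Gen 8 (s2^-1): push. Stack: [s1 s2 s1^-1 s2^-1]
Reduced word: s1 s2 s1^-1 s2^-1

Answer: no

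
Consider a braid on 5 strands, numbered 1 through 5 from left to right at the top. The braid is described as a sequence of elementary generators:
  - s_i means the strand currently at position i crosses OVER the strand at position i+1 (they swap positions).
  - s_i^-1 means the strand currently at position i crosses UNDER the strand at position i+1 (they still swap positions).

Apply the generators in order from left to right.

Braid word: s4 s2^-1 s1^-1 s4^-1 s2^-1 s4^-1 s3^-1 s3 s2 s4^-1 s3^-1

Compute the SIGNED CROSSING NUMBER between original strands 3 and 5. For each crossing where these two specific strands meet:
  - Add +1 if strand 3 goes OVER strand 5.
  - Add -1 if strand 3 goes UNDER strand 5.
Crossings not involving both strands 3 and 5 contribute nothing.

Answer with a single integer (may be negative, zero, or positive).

Gen 1: crossing 4x5. Both 3&5? no. Sum: 0
Gen 2: crossing 2x3. Both 3&5? no. Sum: 0
Gen 3: crossing 1x3. Both 3&5? no. Sum: 0
Gen 4: crossing 5x4. Both 3&5? no. Sum: 0
Gen 5: crossing 1x2. Both 3&5? no. Sum: 0
Gen 6: crossing 4x5. Both 3&5? no. Sum: 0
Gen 7: crossing 1x5. Both 3&5? no. Sum: 0
Gen 8: crossing 5x1. Both 3&5? no. Sum: 0
Gen 9: crossing 2x1. Both 3&5? no. Sum: 0
Gen 10: crossing 5x4. Both 3&5? no. Sum: 0
Gen 11: crossing 2x4. Both 3&5? no. Sum: 0

Answer: 0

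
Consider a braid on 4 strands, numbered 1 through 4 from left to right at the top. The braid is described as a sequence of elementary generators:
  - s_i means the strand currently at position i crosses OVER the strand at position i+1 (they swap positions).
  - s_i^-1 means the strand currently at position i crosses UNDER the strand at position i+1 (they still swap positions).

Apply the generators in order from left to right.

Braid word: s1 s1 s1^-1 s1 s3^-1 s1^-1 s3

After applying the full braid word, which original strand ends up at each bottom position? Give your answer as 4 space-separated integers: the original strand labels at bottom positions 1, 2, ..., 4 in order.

Gen 1 (s1): strand 1 crosses over strand 2. Perm now: [2 1 3 4]
Gen 2 (s1): strand 2 crosses over strand 1. Perm now: [1 2 3 4]
Gen 3 (s1^-1): strand 1 crosses under strand 2. Perm now: [2 1 3 4]
Gen 4 (s1): strand 2 crosses over strand 1. Perm now: [1 2 3 4]
Gen 5 (s3^-1): strand 3 crosses under strand 4. Perm now: [1 2 4 3]
Gen 6 (s1^-1): strand 1 crosses under strand 2. Perm now: [2 1 4 3]
Gen 7 (s3): strand 4 crosses over strand 3. Perm now: [2 1 3 4]

Answer: 2 1 3 4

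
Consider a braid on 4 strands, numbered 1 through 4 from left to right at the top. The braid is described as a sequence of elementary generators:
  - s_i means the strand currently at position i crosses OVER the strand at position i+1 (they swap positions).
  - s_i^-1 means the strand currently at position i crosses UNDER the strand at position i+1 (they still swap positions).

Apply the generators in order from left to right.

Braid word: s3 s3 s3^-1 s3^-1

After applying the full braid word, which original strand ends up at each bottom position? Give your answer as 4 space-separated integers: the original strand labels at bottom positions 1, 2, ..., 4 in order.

Gen 1 (s3): strand 3 crosses over strand 4. Perm now: [1 2 4 3]
Gen 2 (s3): strand 4 crosses over strand 3. Perm now: [1 2 3 4]
Gen 3 (s3^-1): strand 3 crosses under strand 4. Perm now: [1 2 4 3]
Gen 4 (s3^-1): strand 4 crosses under strand 3. Perm now: [1 2 3 4]

Answer: 1 2 3 4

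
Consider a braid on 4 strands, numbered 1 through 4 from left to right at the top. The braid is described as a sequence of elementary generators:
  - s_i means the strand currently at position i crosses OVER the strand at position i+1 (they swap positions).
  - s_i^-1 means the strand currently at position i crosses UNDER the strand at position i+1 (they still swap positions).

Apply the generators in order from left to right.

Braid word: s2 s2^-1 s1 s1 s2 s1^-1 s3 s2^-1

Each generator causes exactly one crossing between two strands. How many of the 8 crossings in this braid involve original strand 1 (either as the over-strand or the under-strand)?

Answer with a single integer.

Answer: 4

Derivation:
Gen 1: crossing 2x3. Involves strand 1? no. Count so far: 0
Gen 2: crossing 3x2. Involves strand 1? no. Count so far: 0
Gen 3: crossing 1x2. Involves strand 1? yes. Count so far: 1
Gen 4: crossing 2x1. Involves strand 1? yes. Count so far: 2
Gen 5: crossing 2x3. Involves strand 1? no. Count so far: 2
Gen 6: crossing 1x3. Involves strand 1? yes. Count so far: 3
Gen 7: crossing 2x4. Involves strand 1? no. Count so far: 3
Gen 8: crossing 1x4. Involves strand 1? yes. Count so far: 4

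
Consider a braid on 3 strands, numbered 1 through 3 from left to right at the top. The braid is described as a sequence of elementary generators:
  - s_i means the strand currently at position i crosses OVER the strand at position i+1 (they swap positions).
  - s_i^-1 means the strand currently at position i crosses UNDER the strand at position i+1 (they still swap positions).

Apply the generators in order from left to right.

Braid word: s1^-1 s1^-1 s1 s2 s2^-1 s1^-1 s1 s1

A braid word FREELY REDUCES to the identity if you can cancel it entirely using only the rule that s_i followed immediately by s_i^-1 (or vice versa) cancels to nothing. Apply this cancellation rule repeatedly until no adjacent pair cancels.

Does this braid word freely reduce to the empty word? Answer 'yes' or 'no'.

Answer: yes

Derivation:
Gen 1 (s1^-1): push. Stack: [s1^-1]
Gen 2 (s1^-1): push. Stack: [s1^-1 s1^-1]
Gen 3 (s1): cancels prior s1^-1. Stack: [s1^-1]
Gen 4 (s2): push. Stack: [s1^-1 s2]
Gen 5 (s2^-1): cancels prior s2. Stack: [s1^-1]
Gen 6 (s1^-1): push. Stack: [s1^-1 s1^-1]
Gen 7 (s1): cancels prior s1^-1. Stack: [s1^-1]
Gen 8 (s1): cancels prior s1^-1. Stack: []
Reduced word: (empty)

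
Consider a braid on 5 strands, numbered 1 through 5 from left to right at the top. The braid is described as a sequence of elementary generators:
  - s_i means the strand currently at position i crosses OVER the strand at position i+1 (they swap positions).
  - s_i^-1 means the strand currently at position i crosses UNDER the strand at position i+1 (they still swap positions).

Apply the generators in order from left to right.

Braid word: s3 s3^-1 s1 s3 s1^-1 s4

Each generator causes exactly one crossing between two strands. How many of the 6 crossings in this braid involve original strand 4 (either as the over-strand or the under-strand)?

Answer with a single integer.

Answer: 3

Derivation:
Gen 1: crossing 3x4. Involves strand 4? yes. Count so far: 1
Gen 2: crossing 4x3. Involves strand 4? yes. Count so far: 2
Gen 3: crossing 1x2. Involves strand 4? no. Count so far: 2
Gen 4: crossing 3x4. Involves strand 4? yes. Count so far: 3
Gen 5: crossing 2x1. Involves strand 4? no. Count so far: 3
Gen 6: crossing 3x5. Involves strand 4? no. Count so far: 3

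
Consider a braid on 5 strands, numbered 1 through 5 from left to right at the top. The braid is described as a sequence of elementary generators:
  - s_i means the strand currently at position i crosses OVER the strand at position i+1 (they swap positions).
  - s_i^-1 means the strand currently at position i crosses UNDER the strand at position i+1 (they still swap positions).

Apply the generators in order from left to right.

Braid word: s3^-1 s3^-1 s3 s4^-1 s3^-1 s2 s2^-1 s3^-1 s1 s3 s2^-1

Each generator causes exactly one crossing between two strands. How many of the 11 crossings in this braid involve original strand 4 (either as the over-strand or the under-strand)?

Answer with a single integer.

Answer: 6

Derivation:
Gen 1: crossing 3x4. Involves strand 4? yes. Count so far: 1
Gen 2: crossing 4x3. Involves strand 4? yes. Count so far: 2
Gen 3: crossing 3x4. Involves strand 4? yes. Count so far: 3
Gen 4: crossing 3x5. Involves strand 4? no. Count so far: 3
Gen 5: crossing 4x5. Involves strand 4? yes. Count so far: 4
Gen 6: crossing 2x5. Involves strand 4? no. Count so far: 4
Gen 7: crossing 5x2. Involves strand 4? no. Count so far: 4
Gen 8: crossing 5x4. Involves strand 4? yes. Count so far: 5
Gen 9: crossing 1x2. Involves strand 4? no. Count so far: 5
Gen 10: crossing 4x5. Involves strand 4? yes. Count so far: 6
Gen 11: crossing 1x5. Involves strand 4? no. Count so far: 6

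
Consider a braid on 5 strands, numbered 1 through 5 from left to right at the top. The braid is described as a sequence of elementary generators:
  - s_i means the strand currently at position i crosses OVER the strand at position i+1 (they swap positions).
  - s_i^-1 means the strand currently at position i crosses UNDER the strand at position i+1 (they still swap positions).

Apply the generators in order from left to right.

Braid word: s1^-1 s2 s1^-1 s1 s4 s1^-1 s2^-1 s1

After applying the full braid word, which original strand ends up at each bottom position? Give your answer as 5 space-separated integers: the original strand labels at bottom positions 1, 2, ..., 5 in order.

Answer: 1 3 2 5 4

Derivation:
Gen 1 (s1^-1): strand 1 crosses under strand 2. Perm now: [2 1 3 4 5]
Gen 2 (s2): strand 1 crosses over strand 3. Perm now: [2 3 1 4 5]
Gen 3 (s1^-1): strand 2 crosses under strand 3. Perm now: [3 2 1 4 5]
Gen 4 (s1): strand 3 crosses over strand 2. Perm now: [2 3 1 4 5]
Gen 5 (s4): strand 4 crosses over strand 5. Perm now: [2 3 1 5 4]
Gen 6 (s1^-1): strand 2 crosses under strand 3. Perm now: [3 2 1 5 4]
Gen 7 (s2^-1): strand 2 crosses under strand 1. Perm now: [3 1 2 5 4]
Gen 8 (s1): strand 3 crosses over strand 1. Perm now: [1 3 2 5 4]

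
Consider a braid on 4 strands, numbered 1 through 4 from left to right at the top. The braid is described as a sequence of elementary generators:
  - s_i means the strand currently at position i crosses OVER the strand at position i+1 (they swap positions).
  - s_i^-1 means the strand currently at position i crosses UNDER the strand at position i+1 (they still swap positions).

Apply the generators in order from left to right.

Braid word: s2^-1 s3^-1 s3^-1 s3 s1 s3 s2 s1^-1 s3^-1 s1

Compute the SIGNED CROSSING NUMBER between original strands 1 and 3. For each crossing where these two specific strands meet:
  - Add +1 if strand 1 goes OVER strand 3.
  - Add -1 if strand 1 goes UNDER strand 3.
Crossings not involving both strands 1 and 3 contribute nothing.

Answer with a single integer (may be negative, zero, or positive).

Answer: 1

Derivation:
Gen 1: crossing 2x3. Both 1&3? no. Sum: 0
Gen 2: crossing 2x4. Both 1&3? no. Sum: 0
Gen 3: crossing 4x2. Both 1&3? no. Sum: 0
Gen 4: crossing 2x4. Both 1&3? no. Sum: 0
Gen 5: 1 over 3. Both 1&3? yes. Contrib: +1. Sum: 1
Gen 6: crossing 4x2. Both 1&3? no. Sum: 1
Gen 7: crossing 1x2. Both 1&3? no. Sum: 1
Gen 8: crossing 3x2. Both 1&3? no. Sum: 1
Gen 9: crossing 1x4. Both 1&3? no. Sum: 1
Gen 10: crossing 2x3. Both 1&3? no. Sum: 1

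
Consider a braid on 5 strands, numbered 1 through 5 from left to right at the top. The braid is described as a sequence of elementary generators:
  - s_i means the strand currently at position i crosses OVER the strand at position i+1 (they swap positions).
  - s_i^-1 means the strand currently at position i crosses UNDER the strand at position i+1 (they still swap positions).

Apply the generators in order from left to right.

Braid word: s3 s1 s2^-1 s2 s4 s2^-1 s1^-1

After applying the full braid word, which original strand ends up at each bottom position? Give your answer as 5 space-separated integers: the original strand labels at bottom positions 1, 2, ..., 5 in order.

Answer: 4 2 1 5 3

Derivation:
Gen 1 (s3): strand 3 crosses over strand 4. Perm now: [1 2 4 3 5]
Gen 2 (s1): strand 1 crosses over strand 2. Perm now: [2 1 4 3 5]
Gen 3 (s2^-1): strand 1 crosses under strand 4. Perm now: [2 4 1 3 5]
Gen 4 (s2): strand 4 crosses over strand 1. Perm now: [2 1 4 3 5]
Gen 5 (s4): strand 3 crosses over strand 5. Perm now: [2 1 4 5 3]
Gen 6 (s2^-1): strand 1 crosses under strand 4. Perm now: [2 4 1 5 3]
Gen 7 (s1^-1): strand 2 crosses under strand 4. Perm now: [4 2 1 5 3]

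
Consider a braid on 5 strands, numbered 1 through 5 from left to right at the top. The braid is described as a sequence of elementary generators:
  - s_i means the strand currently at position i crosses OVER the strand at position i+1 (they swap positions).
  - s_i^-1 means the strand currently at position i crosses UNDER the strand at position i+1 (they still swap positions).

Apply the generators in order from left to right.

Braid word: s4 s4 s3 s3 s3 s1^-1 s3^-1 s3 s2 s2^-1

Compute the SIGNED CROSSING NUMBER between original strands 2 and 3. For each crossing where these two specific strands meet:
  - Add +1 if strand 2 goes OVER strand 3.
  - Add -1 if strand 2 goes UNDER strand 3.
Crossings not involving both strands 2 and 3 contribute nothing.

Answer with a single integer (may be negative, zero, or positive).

Gen 1: crossing 4x5. Both 2&3? no. Sum: 0
Gen 2: crossing 5x4. Both 2&3? no. Sum: 0
Gen 3: crossing 3x4. Both 2&3? no. Sum: 0
Gen 4: crossing 4x3. Both 2&3? no. Sum: 0
Gen 5: crossing 3x4. Both 2&3? no. Sum: 0
Gen 6: crossing 1x2. Both 2&3? no. Sum: 0
Gen 7: crossing 4x3. Both 2&3? no. Sum: 0
Gen 8: crossing 3x4. Both 2&3? no. Sum: 0
Gen 9: crossing 1x4. Both 2&3? no. Sum: 0
Gen 10: crossing 4x1. Both 2&3? no. Sum: 0

Answer: 0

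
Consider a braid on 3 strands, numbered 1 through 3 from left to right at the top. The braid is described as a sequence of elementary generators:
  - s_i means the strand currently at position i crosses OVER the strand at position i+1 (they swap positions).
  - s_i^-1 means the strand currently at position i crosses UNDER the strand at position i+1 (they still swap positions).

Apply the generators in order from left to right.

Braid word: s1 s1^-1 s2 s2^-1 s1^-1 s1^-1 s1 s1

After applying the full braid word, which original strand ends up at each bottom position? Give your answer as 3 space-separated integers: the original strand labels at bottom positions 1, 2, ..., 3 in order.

Answer: 1 2 3

Derivation:
Gen 1 (s1): strand 1 crosses over strand 2. Perm now: [2 1 3]
Gen 2 (s1^-1): strand 2 crosses under strand 1. Perm now: [1 2 3]
Gen 3 (s2): strand 2 crosses over strand 3. Perm now: [1 3 2]
Gen 4 (s2^-1): strand 3 crosses under strand 2. Perm now: [1 2 3]
Gen 5 (s1^-1): strand 1 crosses under strand 2. Perm now: [2 1 3]
Gen 6 (s1^-1): strand 2 crosses under strand 1. Perm now: [1 2 3]
Gen 7 (s1): strand 1 crosses over strand 2. Perm now: [2 1 3]
Gen 8 (s1): strand 2 crosses over strand 1. Perm now: [1 2 3]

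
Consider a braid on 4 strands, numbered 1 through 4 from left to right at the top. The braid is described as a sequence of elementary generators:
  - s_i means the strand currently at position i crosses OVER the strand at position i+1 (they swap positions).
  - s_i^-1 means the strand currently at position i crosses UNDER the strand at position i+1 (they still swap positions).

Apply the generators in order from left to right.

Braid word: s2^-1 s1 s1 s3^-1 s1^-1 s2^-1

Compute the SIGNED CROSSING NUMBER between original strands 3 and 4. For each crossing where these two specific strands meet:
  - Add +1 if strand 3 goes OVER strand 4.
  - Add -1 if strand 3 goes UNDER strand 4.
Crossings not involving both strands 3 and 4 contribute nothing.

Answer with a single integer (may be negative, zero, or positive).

Gen 1: crossing 2x3. Both 3&4? no. Sum: 0
Gen 2: crossing 1x3. Both 3&4? no. Sum: 0
Gen 3: crossing 3x1. Both 3&4? no. Sum: 0
Gen 4: crossing 2x4. Both 3&4? no. Sum: 0
Gen 5: crossing 1x3. Both 3&4? no. Sum: 0
Gen 6: crossing 1x4. Both 3&4? no. Sum: 0

Answer: 0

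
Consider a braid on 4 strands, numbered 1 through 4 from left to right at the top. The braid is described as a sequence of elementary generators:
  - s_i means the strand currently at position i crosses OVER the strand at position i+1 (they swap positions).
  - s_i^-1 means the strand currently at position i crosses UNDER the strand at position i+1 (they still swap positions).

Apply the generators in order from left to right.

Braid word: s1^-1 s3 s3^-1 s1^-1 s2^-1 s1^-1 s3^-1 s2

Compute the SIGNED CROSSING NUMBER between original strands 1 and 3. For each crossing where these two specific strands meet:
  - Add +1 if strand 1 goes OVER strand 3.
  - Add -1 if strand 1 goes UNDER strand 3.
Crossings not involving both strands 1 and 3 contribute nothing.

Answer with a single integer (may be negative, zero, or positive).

Answer: -1

Derivation:
Gen 1: crossing 1x2. Both 1&3? no. Sum: 0
Gen 2: crossing 3x4. Both 1&3? no. Sum: 0
Gen 3: crossing 4x3. Both 1&3? no. Sum: 0
Gen 4: crossing 2x1. Both 1&3? no. Sum: 0
Gen 5: crossing 2x3. Both 1&3? no. Sum: 0
Gen 6: 1 under 3. Both 1&3? yes. Contrib: -1. Sum: -1
Gen 7: crossing 2x4. Both 1&3? no. Sum: -1
Gen 8: crossing 1x4. Both 1&3? no. Sum: -1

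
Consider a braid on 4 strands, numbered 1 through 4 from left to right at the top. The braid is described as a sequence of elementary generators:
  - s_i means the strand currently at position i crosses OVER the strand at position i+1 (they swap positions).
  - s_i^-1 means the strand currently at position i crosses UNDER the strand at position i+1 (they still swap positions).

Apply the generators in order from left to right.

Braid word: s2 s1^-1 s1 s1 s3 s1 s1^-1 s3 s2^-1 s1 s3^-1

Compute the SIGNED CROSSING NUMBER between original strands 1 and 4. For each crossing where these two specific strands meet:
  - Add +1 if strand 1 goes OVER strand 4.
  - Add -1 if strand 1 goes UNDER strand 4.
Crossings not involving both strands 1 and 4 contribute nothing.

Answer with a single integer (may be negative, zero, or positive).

Gen 1: crossing 2x3. Both 1&4? no. Sum: 0
Gen 2: crossing 1x3. Both 1&4? no. Sum: 0
Gen 3: crossing 3x1. Both 1&4? no. Sum: 0
Gen 4: crossing 1x3. Both 1&4? no. Sum: 0
Gen 5: crossing 2x4. Both 1&4? no. Sum: 0
Gen 6: crossing 3x1. Both 1&4? no. Sum: 0
Gen 7: crossing 1x3. Both 1&4? no. Sum: 0
Gen 8: crossing 4x2. Both 1&4? no. Sum: 0
Gen 9: crossing 1x2. Both 1&4? no. Sum: 0
Gen 10: crossing 3x2. Both 1&4? no. Sum: 0
Gen 11: 1 under 4. Both 1&4? yes. Contrib: -1. Sum: -1

Answer: -1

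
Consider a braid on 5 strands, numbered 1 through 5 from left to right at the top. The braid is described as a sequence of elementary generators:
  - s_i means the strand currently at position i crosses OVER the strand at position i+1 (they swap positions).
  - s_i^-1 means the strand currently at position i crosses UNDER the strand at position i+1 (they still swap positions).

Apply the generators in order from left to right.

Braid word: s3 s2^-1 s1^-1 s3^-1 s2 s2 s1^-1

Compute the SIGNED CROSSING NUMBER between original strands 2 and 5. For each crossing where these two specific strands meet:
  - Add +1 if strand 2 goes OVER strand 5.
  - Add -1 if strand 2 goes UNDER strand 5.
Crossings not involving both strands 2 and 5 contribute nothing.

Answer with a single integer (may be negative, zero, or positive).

Answer: 0

Derivation:
Gen 1: crossing 3x4. Both 2&5? no. Sum: 0
Gen 2: crossing 2x4. Both 2&5? no. Sum: 0
Gen 3: crossing 1x4. Both 2&5? no. Sum: 0
Gen 4: crossing 2x3. Both 2&5? no. Sum: 0
Gen 5: crossing 1x3. Both 2&5? no. Sum: 0
Gen 6: crossing 3x1. Both 2&5? no. Sum: 0
Gen 7: crossing 4x1. Both 2&5? no. Sum: 0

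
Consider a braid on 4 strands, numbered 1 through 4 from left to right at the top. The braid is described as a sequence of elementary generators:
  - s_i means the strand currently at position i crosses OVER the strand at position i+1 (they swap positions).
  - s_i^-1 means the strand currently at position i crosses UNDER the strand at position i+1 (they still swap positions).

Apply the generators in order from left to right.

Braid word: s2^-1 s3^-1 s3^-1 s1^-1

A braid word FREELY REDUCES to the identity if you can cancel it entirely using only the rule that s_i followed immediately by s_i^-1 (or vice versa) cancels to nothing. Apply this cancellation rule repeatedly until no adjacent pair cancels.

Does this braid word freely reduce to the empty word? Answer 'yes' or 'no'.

Gen 1 (s2^-1): push. Stack: [s2^-1]
Gen 2 (s3^-1): push. Stack: [s2^-1 s3^-1]
Gen 3 (s3^-1): push. Stack: [s2^-1 s3^-1 s3^-1]
Gen 4 (s1^-1): push. Stack: [s2^-1 s3^-1 s3^-1 s1^-1]
Reduced word: s2^-1 s3^-1 s3^-1 s1^-1

Answer: no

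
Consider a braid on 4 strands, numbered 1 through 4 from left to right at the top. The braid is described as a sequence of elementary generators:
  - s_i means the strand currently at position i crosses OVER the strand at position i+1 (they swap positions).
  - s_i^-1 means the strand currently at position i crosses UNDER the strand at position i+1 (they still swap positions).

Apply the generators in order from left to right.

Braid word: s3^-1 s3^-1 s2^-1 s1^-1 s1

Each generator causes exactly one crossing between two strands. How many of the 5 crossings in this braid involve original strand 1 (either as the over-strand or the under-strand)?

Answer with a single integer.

Gen 1: crossing 3x4. Involves strand 1? no. Count so far: 0
Gen 2: crossing 4x3. Involves strand 1? no. Count so far: 0
Gen 3: crossing 2x3. Involves strand 1? no. Count so far: 0
Gen 4: crossing 1x3. Involves strand 1? yes. Count so far: 1
Gen 5: crossing 3x1. Involves strand 1? yes. Count so far: 2

Answer: 2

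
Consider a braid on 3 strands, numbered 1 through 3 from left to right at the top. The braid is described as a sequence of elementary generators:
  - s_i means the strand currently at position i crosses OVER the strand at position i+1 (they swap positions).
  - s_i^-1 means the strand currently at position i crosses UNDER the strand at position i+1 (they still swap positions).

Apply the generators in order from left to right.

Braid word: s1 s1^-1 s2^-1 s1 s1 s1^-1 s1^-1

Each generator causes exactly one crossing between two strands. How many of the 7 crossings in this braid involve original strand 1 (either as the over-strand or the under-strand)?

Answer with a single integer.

Answer: 6

Derivation:
Gen 1: crossing 1x2. Involves strand 1? yes. Count so far: 1
Gen 2: crossing 2x1. Involves strand 1? yes. Count so far: 2
Gen 3: crossing 2x3. Involves strand 1? no. Count so far: 2
Gen 4: crossing 1x3. Involves strand 1? yes. Count so far: 3
Gen 5: crossing 3x1. Involves strand 1? yes. Count so far: 4
Gen 6: crossing 1x3. Involves strand 1? yes. Count so far: 5
Gen 7: crossing 3x1. Involves strand 1? yes. Count so far: 6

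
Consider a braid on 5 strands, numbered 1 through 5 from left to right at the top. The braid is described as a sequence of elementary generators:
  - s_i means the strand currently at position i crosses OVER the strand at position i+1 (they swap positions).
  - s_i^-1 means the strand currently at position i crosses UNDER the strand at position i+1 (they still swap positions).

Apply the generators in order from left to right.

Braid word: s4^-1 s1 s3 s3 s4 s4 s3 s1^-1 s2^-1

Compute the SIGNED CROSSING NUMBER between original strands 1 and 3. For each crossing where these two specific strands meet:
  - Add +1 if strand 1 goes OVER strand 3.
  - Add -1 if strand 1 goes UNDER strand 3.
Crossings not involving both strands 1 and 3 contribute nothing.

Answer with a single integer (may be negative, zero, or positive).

Answer: 0

Derivation:
Gen 1: crossing 4x5. Both 1&3? no. Sum: 0
Gen 2: crossing 1x2. Both 1&3? no. Sum: 0
Gen 3: crossing 3x5. Both 1&3? no. Sum: 0
Gen 4: crossing 5x3. Both 1&3? no. Sum: 0
Gen 5: crossing 5x4. Both 1&3? no. Sum: 0
Gen 6: crossing 4x5. Both 1&3? no. Sum: 0
Gen 7: crossing 3x5. Both 1&3? no. Sum: 0
Gen 8: crossing 2x1. Both 1&3? no. Sum: 0
Gen 9: crossing 2x5. Both 1&3? no. Sum: 0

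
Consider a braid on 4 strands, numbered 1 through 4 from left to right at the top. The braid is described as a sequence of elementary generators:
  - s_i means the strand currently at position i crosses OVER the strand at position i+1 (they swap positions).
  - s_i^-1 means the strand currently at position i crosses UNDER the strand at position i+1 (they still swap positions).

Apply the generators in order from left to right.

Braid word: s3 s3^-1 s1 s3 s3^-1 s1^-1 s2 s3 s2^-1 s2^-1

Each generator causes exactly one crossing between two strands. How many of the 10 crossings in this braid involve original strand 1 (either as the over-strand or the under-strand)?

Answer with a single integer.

Gen 1: crossing 3x4. Involves strand 1? no. Count so far: 0
Gen 2: crossing 4x3. Involves strand 1? no. Count so far: 0
Gen 3: crossing 1x2. Involves strand 1? yes. Count so far: 1
Gen 4: crossing 3x4. Involves strand 1? no. Count so far: 1
Gen 5: crossing 4x3. Involves strand 1? no. Count so far: 1
Gen 6: crossing 2x1. Involves strand 1? yes. Count so far: 2
Gen 7: crossing 2x3. Involves strand 1? no. Count so far: 2
Gen 8: crossing 2x4. Involves strand 1? no. Count so far: 2
Gen 9: crossing 3x4. Involves strand 1? no. Count so far: 2
Gen 10: crossing 4x3. Involves strand 1? no. Count so far: 2

Answer: 2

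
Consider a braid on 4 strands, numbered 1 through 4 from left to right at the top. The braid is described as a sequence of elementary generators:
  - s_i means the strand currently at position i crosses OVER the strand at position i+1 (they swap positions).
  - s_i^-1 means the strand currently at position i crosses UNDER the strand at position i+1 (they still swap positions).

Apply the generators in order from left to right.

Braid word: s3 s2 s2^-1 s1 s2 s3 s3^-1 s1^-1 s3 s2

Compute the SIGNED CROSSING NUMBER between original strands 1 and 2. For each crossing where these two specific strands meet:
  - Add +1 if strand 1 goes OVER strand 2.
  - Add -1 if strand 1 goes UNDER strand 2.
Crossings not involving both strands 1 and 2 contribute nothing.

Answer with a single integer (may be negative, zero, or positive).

Answer: 1

Derivation:
Gen 1: crossing 3x4. Both 1&2? no. Sum: 0
Gen 2: crossing 2x4. Both 1&2? no. Sum: 0
Gen 3: crossing 4x2. Both 1&2? no. Sum: 0
Gen 4: 1 over 2. Both 1&2? yes. Contrib: +1. Sum: 1
Gen 5: crossing 1x4. Both 1&2? no. Sum: 1
Gen 6: crossing 1x3. Both 1&2? no. Sum: 1
Gen 7: crossing 3x1. Both 1&2? no. Sum: 1
Gen 8: crossing 2x4. Both 1&2? no. Sum: 1
Gen 9: crossing 1x3. Both 1&2? no. Sum: 1
Gen 10: crossing 2x3. Both 1&2? no. Sum: 1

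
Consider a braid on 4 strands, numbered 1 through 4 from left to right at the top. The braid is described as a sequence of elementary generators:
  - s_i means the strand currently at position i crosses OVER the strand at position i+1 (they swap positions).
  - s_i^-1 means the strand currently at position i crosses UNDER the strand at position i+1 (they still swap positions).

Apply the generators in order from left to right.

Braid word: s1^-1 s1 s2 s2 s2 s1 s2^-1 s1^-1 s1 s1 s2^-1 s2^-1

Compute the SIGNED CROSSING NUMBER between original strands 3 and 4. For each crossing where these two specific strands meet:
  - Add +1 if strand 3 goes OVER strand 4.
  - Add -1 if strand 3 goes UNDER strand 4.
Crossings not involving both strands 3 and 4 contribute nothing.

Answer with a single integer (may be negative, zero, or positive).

Gen 1: crossing 1x2. Both 3&4? no. Sum: 0
Gen 2: crossing 2x1. Both 3&4? no. Sum: 0
Gen 3: crossing 2x3. Both 3&4? no. Sum: 0
Gen 4: crossing 3x2. Both 3&4? no. Sum: 0
Gen 5: crossing 2x3. Both 3&4? no. Sum: 0
Gen 6: crossing 1x3. Both 3&4? no. Sum: 0
Gen 7: crossing 1x2. Both 3&4? no. Sum: 0
Gen 8: crossing 3x2. Both 3&4? no. Sum: 0
Gen 9: crossing 2x3. Both 3&4? no. Sum: 0
Gen 10: crossing 3x2. Both 3&4? no. Sum: 0
Gen 11: crossing 3x1. Both 3&4? no. Sum: 0
Gen 12: crossing 1x3. Both 3&4? no. Sum: 0

Answer: 0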